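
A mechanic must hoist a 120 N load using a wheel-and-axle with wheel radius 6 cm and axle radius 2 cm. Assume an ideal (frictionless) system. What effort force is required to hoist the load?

Wheel-and-axle MA = R/r = 6/2 = 3.
Effort = load / MA = 120 / 3 = 40 N.

40 N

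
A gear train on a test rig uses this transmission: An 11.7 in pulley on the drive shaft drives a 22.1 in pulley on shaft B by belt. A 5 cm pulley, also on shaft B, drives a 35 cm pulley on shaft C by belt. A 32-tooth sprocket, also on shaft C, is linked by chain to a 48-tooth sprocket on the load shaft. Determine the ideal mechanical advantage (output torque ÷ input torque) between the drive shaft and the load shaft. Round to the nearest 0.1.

Each stage contributes driven/driver: belt 22.1/11.7 = 1.8889, belt 35/5 = 7, chain 48/32 = 1.5.
Overall: 1.8889 × 7 × 1.5 = 19.833.

19.8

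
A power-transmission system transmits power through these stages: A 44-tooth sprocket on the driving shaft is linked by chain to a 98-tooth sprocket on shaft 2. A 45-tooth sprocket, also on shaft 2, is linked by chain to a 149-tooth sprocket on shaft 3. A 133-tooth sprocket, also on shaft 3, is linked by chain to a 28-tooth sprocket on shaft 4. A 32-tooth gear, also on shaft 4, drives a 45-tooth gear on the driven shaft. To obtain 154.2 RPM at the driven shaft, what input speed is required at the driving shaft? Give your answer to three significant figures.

Overall ratio R = 2.2273 × 3.3111 × 0.21053 × 1.4062 = 2.1833.
Required input speed = output speed × R = 154.2 × 2.1833 = 336.67 RPM.

337 RPM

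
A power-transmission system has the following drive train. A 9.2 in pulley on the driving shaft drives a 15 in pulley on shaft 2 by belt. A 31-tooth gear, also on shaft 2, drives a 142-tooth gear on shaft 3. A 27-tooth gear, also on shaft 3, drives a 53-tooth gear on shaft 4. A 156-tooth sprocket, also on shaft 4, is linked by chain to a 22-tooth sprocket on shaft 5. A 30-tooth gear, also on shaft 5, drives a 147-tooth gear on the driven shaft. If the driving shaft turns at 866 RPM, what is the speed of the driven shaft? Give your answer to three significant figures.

Belt: ratio = 15/9.2 = 1.6304, so shaft 2 turns at 866 / 1.6304 = 531.15 RPM.
Gear mesh: ratio = 142/31 = 4.5806, so shaft 3 turns at 531.15 / 4.5806 = 115.95 RPM.
Gear mesh: ratio = 53/27 = 1.963, so shaft 4 turns at 115.95 / 1.963 = 59.071 RPM.
Chain: ratio = 22/156 = 0.14103, so shaft 5 turns at 59.071 / 0.14103 = 418.87 RPM.
Gear mesh: ratio = 147/30 = 4.9, so the driven shaft turns at 418.87 / 4.9 = 85.483 RPM.

85.5 RPM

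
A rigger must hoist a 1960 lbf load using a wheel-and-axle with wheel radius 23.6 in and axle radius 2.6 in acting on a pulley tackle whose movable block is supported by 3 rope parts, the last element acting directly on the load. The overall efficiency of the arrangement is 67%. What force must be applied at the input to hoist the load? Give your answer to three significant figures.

Wheel-and-axle MA = R/r = 23.6/2.6 = 9.0769.
Block-and-tackle MA = number of supporting rope parts = 3.
Combined ideal MA = 9.0769 × 3 = 27.231.
Actual MA = 27.231 × 0.67 = 18.245.
Effort = load / actual MA = 1960 / 18.245 = 107.43 lbf.

107 lbf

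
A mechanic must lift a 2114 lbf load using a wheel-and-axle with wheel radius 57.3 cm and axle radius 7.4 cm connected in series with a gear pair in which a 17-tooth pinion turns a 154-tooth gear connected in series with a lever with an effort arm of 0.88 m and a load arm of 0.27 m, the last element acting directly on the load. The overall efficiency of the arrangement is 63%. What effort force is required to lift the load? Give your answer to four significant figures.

Wheel-and-axle MA = R/r = 57.3/7.4 = 7.7432.
Gear pair MA = 154/17 = 9.0588.
Lever MA = effort arm / load arm = 0.88/0.27 = 3.2593.
Combined ideal MA = 7.7432 × 9.0588 × 3.2593 = 228.62.
Actual MA = 228.62 × 0.63 = 144.03.
Effort = load / actual MA = 2114 / 144.03 = 14.677 lbf.

14.68 lbf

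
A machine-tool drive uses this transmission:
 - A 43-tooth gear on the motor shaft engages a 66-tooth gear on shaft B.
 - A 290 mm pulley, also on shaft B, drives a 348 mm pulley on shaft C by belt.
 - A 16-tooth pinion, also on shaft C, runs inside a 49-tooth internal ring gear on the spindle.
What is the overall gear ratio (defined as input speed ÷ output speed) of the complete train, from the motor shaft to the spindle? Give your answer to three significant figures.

5.64

Each stage contributes driven/driver: gear mesh 66/43 = 1.5349, belt 348/290 = 1.2, internal gear 49/16 = 3.0625.
Overall: 1.5349 × 1.2 × 3.0625 = 5.6407.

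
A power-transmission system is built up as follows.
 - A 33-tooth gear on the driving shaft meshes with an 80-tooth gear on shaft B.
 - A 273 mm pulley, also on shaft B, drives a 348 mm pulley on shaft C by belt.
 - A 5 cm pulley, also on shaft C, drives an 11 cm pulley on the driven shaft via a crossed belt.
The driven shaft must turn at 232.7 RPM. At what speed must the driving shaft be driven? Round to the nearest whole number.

1582 RPM

Overall ratio R = 2.4242 × 1.2747 × 2.2 = 6.7985.
Required input speed = output speed × R = 232.7 × 6.7985 = 1582 RPM.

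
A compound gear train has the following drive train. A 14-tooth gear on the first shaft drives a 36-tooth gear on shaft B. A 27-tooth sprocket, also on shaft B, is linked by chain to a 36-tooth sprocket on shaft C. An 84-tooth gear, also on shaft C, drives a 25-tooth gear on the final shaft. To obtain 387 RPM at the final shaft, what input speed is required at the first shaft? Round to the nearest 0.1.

Overall ratio R = 2.5714 × 1.3333 × 0.29762 = 1.0204.
Required input speed = output speed × R = 387 × 1.0204 = 394.9 RPM.

394.9 RPM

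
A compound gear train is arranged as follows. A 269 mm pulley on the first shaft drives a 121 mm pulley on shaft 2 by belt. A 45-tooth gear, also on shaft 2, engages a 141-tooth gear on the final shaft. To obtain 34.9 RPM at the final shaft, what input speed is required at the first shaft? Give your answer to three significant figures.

Overall ratio R = 0.44981 × 3.1333 = 1.4094.
Required input speed = output speed × R = 34.9 × 1.4094 = 49.189 RPM.

49.2 RPM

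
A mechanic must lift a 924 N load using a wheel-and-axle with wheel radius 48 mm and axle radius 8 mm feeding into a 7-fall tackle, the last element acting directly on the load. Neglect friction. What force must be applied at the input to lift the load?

Wheel-and-axle MA = R/r = 48/8 = 6.
Block-and-tackle MA = number of supporting rope parts = 7.
Combined ideal MA = 6 × 7 = 42.
Effort = load / MA = 924 / 42 = 22 N.

22 N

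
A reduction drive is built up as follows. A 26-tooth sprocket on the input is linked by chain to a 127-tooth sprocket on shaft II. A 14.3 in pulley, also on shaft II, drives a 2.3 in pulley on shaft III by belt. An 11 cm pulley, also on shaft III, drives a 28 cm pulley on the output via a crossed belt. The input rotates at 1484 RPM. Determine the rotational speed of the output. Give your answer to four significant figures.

742.1 RPM

chain 127/26 = 4.8846 → 1484/4.8846 = 303.81 RPM
belt 2.3/14.3 = 0.16084 → 303.81/0.16084 = 1888.9 RPM
belt 28/11 = 2.5455 → 1888.9/2.5455 = 742.07 RPM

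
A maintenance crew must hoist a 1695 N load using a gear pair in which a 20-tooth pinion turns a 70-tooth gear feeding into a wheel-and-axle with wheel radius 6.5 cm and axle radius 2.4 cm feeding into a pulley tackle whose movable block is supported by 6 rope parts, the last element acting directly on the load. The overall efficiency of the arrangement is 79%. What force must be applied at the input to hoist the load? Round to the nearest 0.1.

Gear pair MA = 70/20 = 3.5.
Wheel-and-axle MA = R/r = 6.5/2.4 = 2.7083.
Block-and-tackle MA = number of supporting rope parts = 6.
Combined ideal MA = 3.5 × 2.7083 × 6 = 56.875.
Actual MA = 56.875 × 0.79 = 44.931.
Effort = load / actual MA = 1695 / 44.931 = 37.724 N.

37.7 N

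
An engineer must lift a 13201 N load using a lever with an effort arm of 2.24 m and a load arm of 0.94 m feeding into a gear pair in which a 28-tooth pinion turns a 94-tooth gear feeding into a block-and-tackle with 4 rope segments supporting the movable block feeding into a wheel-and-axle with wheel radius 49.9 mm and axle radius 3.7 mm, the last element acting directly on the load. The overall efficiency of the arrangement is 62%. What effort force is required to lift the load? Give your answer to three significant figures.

Lever MA = effort arm / load arm = 2.24/0.94 = 2.383.
Gear pair MA = 94/28 = 3.3571.
Block-and-tackle MA = number of supporting rope parts = 4.
Wheel-and-axle MA = R/r = 49.9/3.7 = 13.486.
Combined ideal MA = 2.383 × 3.3571 × 4 × 13.486 = 431.57.
Actual MA = 431.57 × 0.62 = 267.57.
Effort = load / actual MA = 13201 / 267.57 = 49.336 N.

49.3 N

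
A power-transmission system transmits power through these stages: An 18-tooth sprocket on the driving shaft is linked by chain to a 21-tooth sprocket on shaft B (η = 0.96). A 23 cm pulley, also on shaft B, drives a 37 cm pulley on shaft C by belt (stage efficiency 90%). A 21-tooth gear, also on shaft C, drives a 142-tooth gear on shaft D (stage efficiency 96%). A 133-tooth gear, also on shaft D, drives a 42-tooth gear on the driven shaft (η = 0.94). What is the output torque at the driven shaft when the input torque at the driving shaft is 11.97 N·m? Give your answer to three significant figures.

37.4 N·m

After the chain (21/18): 11.97 × 1.1667 × 0.96 = 13.406 N·m
After the belt (37/23): 13.406 × 1.6087 × 0.90 = 19.41 N·m
After the gear mesh (142/21): 19.41 × 6.7619 × 0.96 = 126 N·m
After the gear mesh (42/133): 126 × 0.31579 × 0.94 = 37.402 N·m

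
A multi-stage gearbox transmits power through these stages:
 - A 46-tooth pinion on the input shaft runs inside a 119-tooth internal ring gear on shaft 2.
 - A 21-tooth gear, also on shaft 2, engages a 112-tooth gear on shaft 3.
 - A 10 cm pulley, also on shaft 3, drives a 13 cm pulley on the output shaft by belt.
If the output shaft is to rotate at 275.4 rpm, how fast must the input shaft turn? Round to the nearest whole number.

4940 rpm

Overall ratio R = 2.587 × 5.3333 × 1.3 = 17.936.
Required input speed = output speed × R = 275.4 × 17.936 = 4939.6 rpm.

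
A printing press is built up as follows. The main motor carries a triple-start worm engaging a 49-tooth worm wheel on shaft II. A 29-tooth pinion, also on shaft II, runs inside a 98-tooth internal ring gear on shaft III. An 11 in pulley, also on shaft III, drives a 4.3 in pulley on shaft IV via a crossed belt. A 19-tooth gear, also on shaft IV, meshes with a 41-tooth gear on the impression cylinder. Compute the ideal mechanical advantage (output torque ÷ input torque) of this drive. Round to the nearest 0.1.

46.6

Each stage contributes driven/driver: worm 49/3 = 16.333, internal gear 98/29 = 3.3793, belt 4.3/11 = 0.39091, gear mesh 41/19 = 2.1579.
Overall: 16.333 × 3.3793 × 0.39091 × 2.1579 = 46.56.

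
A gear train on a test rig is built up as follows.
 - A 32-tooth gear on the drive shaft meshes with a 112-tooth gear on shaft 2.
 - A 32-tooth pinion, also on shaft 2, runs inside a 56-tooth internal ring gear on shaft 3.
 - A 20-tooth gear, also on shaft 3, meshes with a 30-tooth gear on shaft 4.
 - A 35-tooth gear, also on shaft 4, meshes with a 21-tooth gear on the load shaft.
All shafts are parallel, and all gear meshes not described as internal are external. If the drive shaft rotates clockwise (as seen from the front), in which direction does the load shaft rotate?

counterclockwise

the drive shaft → shaft 2: external mesh, 1 reversal → CCW.
shaft 2 → shaft 3: internal mesh, same direction → CCW.
shaft 3 → shaft 4: external mesh, 1 reversal → CW.
shaft 4 → the load shaft: external mesh, 1 reversal → CCW.
3 reversals in total — an odd number — so the load shaft turns opposite to the drive shaft.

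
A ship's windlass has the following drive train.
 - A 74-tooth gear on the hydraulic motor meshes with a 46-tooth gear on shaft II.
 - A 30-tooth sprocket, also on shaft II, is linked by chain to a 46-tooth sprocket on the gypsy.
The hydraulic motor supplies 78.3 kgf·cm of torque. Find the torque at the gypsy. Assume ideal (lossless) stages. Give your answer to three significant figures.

gear mesh 46/74 = 0.62162 → τ = 78.3·0.62162 = 48.673 kgf·cm
chain 46/30 = 1.5333 → τ = 48.673·1.5333 = 74.632 kgf·cm

74.6 kgf·cm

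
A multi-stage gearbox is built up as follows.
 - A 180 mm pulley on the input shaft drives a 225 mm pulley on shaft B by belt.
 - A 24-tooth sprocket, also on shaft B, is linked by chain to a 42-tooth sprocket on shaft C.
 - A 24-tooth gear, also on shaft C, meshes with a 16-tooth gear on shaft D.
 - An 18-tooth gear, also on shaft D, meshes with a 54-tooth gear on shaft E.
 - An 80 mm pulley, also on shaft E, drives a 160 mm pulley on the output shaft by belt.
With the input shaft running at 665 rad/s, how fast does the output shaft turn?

the input shaft → shaft B (belt, 225/180): 665 ÷ 1.25 = 532 rad/s
shaft B → shaft C (chain, 42/24): 532 ÷ 1.75 = 304 rad/s
shaft C → shaft D (gear mesh, 16/24): 304 ÷ 0.66667 = 456 rad/s
shaft D → shaft E (gear mesh, 54/18): 456 ÷ 3 = 152 rad/s
shaft E → the output shaft (belt, 160/80): 152 ÷ 2 = 76 rad/s

76 rad/s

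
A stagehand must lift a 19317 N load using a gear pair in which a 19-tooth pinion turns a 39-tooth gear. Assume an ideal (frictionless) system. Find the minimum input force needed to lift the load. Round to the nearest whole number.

Gear pair MA = 39/19 = 2.0526.
Effort = load / MA = 19317 / 2.0526 = 9410.8 N.

9411 N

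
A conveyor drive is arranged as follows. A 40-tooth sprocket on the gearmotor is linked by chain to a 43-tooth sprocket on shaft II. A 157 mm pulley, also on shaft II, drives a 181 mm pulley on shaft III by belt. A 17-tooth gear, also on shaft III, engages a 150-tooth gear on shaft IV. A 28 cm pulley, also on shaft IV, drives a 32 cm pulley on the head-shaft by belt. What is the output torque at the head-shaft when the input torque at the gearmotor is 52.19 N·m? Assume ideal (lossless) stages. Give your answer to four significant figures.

652.2 N·m

After the chain (43/40): 52.19 × 1.075 = 56.104 N·m
After the belt (181/157): 56.104 × 1.1529 = 64.681 N·m
After the gear mesh (150/17): 64.681 × 8.8235 = 570.71 N·m
After the belt (32/28): 570.71 × 1.1429 = 652.24 N·m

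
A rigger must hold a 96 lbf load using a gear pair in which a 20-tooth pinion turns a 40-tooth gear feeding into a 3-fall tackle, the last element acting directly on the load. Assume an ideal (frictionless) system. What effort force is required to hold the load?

Gear pair MA = 40/20 = 2.
Block-and-tackle MA = number of supporting rope parts = 3.
Combined ideal MA = 2 × 3 = 6.
Effort = load / MA = 96 / 6 = 16 lbf.

16 lbf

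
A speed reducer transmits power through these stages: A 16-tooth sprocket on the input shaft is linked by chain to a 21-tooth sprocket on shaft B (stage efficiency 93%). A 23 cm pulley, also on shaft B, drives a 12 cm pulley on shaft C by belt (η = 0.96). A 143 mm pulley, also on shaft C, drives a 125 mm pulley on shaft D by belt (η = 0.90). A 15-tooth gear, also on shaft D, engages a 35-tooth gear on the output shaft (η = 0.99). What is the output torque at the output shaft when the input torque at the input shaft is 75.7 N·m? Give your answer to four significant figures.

84.11 N·m

chain 21/16 = 1.3125 → τ = 75.7·1.3125·0.93 = 92.401 N·m
belt 12/23 = 0.52174 → τ = 92.401·0.52174·0.96 = 46.281 N·m
belt 125/143 = 0.87413 → τ = 46.281·0.87413·0.90 = 36.41 N·m
gear mesh 35/15 = 2.3333 → τ = 36.41·2.3333·0.99 = 84.107 N·m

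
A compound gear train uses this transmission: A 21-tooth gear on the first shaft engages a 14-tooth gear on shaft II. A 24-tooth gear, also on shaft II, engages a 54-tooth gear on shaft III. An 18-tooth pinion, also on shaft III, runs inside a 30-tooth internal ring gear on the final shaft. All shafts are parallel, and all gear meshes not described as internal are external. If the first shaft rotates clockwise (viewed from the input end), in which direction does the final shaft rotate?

the first shaft → shaft II: external mesh, 1 reversal → CCW.
shaft II → shaft III: external mesh, 1 reversal → CW.
shaft III → the final shaft: internal mesh, same direction → CW.
2 reversals in total — an even number — so the final shaft turns the same way as the first shaft.

clockwise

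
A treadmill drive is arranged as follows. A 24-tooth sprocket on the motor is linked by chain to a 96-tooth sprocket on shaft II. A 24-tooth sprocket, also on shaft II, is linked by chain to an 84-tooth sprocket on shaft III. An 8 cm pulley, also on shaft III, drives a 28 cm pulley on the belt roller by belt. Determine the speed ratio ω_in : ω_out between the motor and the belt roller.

Each stage contributes driven/driver: chain 96/24 = 4, chain 84/24 = 3.5, belt 28/8 = 3.5.
Overall: 4 × 3.5 × 3.5 = 49.

49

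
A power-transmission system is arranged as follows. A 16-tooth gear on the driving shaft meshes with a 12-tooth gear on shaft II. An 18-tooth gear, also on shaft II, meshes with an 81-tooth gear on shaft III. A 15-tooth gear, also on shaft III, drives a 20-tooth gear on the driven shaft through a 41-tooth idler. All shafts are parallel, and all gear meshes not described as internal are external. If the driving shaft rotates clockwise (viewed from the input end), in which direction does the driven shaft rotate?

the driving shaft → shaft II: external mesh, 1 reversal → CCW.
shaft II → shaft III: external mesh, 1 reversal → CW.
shaft III → the driven shaft: driver → idler → driven is 2 external meshes, 2 reversals → CW.
4 reversals in total — an even number — so the driven shaft turns the same way as the driving shaft.

clockwise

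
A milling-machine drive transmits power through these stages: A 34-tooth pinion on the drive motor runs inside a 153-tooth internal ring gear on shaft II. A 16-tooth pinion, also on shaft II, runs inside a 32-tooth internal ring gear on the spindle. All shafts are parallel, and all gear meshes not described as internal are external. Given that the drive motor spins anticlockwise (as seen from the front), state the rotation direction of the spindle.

anticlockwise

the drive motor → shaft II: internal mesh, same direction → CCW.
shaft II → the spindle: internal mesh, same direction → CCW.
0 reversals in total — an even number — so the spindle turns the same way as the drive motor.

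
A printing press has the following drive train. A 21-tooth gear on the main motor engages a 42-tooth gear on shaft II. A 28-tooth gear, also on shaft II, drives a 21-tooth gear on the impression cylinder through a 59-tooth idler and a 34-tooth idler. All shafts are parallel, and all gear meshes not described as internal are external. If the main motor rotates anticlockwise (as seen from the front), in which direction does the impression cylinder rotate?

the main motor → shaft II: external mesh, 1 reversal → CW.
shaft II → the impression cylinder: driver → idler → idler → driven is 3 external meshes, 3 reversals → CCW.
4 reversals in total — an even number — so the impression cylinder turns the same way as the main motor.

anticlockwise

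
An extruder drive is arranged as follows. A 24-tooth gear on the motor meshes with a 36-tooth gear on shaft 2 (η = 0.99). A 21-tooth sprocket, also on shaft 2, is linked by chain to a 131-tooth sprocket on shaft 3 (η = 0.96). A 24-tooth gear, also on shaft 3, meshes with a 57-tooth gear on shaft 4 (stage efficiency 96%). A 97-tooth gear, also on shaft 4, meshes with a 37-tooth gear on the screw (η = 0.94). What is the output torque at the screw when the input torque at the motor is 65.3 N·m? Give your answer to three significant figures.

Gear mesh: ratio = 36/24 = 1.5; torque at shaft 2 = 65.3 × 1.5 × 0.99 = 96.97 N·m.
Chain: ratio = 131/21 = 6.2381; torque at shaft 3 = 96.97 × 6.2381 × 0.96 = 580.71 N·m.
Gear mesh: ratio = 57/24 = 2.375; torque at shaft 4 = 580.71 × 2.375 × 0.96 = 1324 N·m.
Gear mesh: ratio = 37/97 = 0.38144; torque at the screw = 1324 × 0.38144 × 0.94 = 474.74 N·m.

475 N·m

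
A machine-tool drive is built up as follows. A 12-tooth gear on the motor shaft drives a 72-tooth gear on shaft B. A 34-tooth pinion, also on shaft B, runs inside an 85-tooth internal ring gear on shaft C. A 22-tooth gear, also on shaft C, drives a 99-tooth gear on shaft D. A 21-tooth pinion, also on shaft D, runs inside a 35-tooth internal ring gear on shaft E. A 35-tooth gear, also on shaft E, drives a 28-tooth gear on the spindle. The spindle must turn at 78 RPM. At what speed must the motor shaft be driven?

7020 RPM

Overall ratio R = 6 × 2.5 × 4.5 × 1.6667 × 0.8 = 90.
Required input speed = output speed × R = 78 × 90 = 7020 RPM.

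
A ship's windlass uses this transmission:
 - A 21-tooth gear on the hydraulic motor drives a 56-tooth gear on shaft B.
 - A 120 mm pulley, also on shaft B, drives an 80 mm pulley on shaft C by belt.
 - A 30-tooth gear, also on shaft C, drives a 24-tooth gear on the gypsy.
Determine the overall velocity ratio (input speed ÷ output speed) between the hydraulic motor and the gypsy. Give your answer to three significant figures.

Each stage contributes driven/driver: gear mesh 56/21 = 2.6667, belt 80/120 = 0.66667, gear mesh 24/30 = 0.8.
Overall: 2.6667 × 0.66667 × 0.8 = 1.4222.

1.42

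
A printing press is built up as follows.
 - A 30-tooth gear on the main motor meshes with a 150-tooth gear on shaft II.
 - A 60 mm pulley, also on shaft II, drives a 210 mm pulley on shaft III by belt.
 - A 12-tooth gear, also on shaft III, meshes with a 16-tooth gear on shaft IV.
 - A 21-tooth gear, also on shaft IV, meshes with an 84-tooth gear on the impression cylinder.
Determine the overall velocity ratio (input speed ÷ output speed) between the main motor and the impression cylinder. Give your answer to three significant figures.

93.3

Each stage contributes driven/driver: gear mesh 150/30 = 5, belt 210/60 = 3.5, gear mesh 16/12 = 1.3333, gear mesh 84/21 = 4.
Overall: 5 × 3.5 × 1.3333 × 4 = 93.333.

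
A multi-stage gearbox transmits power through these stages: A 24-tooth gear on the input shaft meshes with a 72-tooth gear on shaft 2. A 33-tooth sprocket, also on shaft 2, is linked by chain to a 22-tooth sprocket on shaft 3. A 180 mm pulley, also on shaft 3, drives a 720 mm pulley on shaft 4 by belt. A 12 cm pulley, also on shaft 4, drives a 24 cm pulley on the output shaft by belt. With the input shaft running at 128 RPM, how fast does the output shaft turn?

the input shaft → shaft 2 (gear mesh, 72/24): 128 ÷ 3 = 42.667 RPM
shaft 2 → shaft 3 (chain, 22/33): 42.667 ÷ 0.66667 = 64 RPM
shaft 3 → shaft 4 (belt, 720/180): 64 ÷ 4 = 16 RPM
shaft 4 → the output shaft (belt, 24/12): 16 ÷ 2 = 8 RPM

8 RPM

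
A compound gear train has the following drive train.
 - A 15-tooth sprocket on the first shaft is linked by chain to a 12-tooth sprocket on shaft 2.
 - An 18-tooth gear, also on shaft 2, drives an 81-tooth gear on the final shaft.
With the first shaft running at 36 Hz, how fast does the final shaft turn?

10 Hz

chain 12/15 = 0.8 → 36/0.8 = 45 Hz
gear mesh 81/18 = 4.5 → 45/4.5 = 10 Hz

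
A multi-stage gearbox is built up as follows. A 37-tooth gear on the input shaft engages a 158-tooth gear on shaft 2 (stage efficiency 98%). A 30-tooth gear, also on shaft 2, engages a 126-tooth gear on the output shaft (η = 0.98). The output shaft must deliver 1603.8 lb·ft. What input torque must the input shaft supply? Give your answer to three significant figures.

93.1 lb·ft

Overall ratio R = 4.2703 × 4.2 = 17.935; overall efficiency η = 0.98 × 0.98 = 0.9604.
Input torque = output torque / (R × η) = 1603.8 / (17.935 × 0.9604) = 93.109 lb·ft.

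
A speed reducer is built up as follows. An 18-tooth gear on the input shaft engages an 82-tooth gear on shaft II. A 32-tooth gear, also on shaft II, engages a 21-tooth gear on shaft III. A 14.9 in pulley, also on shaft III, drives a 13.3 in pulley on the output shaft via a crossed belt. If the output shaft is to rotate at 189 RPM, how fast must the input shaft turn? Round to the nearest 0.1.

Overall ratio R = 4.5556 × 0.65625 × 0.89262 = 2.6686.
Required input speed = output speed × R = 189 × 2.6686 = 504.36 RPM.

504.4 RPM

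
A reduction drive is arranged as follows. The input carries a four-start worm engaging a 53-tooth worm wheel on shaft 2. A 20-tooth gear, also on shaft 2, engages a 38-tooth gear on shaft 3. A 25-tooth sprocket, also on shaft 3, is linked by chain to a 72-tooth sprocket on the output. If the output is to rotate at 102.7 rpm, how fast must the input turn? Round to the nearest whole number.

Overall ratio R = 13.25 × 1.9 × 2.88 = 72.504.
Required input speed = output speed × R = 102.7 × 72.504 = 7446.2 rpm.

7446 rpm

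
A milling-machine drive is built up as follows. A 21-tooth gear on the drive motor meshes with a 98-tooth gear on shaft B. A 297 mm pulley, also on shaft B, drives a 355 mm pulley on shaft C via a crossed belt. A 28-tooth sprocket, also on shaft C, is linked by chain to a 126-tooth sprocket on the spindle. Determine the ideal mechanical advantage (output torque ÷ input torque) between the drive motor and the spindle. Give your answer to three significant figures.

Each stage contributes driven/driver: gear mesh 98/21 = 4.6667, belt 355/297 = 1.1953, chain 126/28 = 4.5.
Overall: 4.6667 × 1.1953 × 4.5 = 25.101.

25.1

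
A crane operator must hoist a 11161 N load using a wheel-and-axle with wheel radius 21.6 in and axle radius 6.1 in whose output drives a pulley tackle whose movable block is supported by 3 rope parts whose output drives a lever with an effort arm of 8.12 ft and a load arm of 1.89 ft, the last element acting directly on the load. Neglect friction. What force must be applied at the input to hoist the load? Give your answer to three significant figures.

245 N

Wheel-and-axle MA = R/r = 21.6/6.1 = 3.541.
Block-and-tackle MA = number of supporting rope parts = 3.
Lever MA = effort arm / load arm = 8.12/1.89 = 4.2963.
Combined ideal MA = 3.541 × 3 × 4.2963 = 45.639.
Effort = load / MA = 11161 / 45.639 = 244.55 N.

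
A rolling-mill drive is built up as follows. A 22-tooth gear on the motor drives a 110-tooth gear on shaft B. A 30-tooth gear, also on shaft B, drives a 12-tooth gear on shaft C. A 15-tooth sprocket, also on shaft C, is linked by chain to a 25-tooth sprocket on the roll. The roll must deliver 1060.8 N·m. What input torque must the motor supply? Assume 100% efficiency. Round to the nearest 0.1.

318.2 N·m

Overall ratio R = 5 × 0.4 × 1.6667 = 3.3333.
Input torque = output torque / R = 1060.8 / 3.3333 = 318.24 N·m.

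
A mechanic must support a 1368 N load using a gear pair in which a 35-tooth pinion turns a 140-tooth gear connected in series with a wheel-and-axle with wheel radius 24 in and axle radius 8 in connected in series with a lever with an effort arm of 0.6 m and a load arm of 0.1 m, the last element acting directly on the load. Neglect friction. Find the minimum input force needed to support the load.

Gear pair MA = 140/35 = 4.
Wheel-and-axle MA = R/r = 24/8 = 3.
Lever MA = effort arm / load arm = 0.6/0.1 = 6.
Combined ideal MA = 4 × 3 × 6 = 72.
Effort = load / MA = 1368 / 72 = 19 N.

19 N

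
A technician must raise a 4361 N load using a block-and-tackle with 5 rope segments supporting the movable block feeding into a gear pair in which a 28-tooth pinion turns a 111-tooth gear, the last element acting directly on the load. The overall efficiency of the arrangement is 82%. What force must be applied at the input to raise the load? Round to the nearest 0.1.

268.3 N

Block-and-tackle MA = number of supporting rope parts = 5.
Gear pair MA = 111/28 = 3.9643.
Combined ideal MA = 5 × 3.9643 = 19.821.
Actual MA = 19.821 × 0.82 = 16.254.
Effort = load / actual MA = 4361 / 16.254 = 268.31 N.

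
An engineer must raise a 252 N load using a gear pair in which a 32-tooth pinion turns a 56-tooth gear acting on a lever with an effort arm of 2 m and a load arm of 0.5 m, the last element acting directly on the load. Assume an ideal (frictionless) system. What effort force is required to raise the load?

36 N

Gear pair MA = 56/32 = 1.75.
Lever MA = effort arm / load arm = 2/0.5 = 4.
Combined ideal MA = 1.75 × 4 = 7.
Effort = load / MA = 252 / 7 = 36 N.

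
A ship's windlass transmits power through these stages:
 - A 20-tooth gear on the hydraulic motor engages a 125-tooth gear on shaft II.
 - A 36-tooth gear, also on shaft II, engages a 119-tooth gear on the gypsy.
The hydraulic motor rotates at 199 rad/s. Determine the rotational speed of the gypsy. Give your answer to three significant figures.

9.63 rad/s

the hydraulic motor → shaft II (gear mesh, 125/20): 199 ÷ 6.25 = 31.84 rad/s
shaft II → the gypsy (gear mesh, 119/36): 31.84 ÷ 3.3056 = 9.6323 rad/s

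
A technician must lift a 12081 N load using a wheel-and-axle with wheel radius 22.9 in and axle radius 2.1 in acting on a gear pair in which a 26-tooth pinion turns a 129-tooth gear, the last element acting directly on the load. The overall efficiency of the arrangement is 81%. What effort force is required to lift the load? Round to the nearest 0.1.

275.7 N

Wheel-and-axle MA = R/r = 22.9/2.1 = 10.905.
Gear pair MA = 129/26 = 4.9615.
Combined ideal MA = 10.905 × 4.9615 = 54.104.
Actual MA = 54.104 × 0.81 = 43.825.
Effort = load / actual MA = 12081 / 43.825 = 275.67 N.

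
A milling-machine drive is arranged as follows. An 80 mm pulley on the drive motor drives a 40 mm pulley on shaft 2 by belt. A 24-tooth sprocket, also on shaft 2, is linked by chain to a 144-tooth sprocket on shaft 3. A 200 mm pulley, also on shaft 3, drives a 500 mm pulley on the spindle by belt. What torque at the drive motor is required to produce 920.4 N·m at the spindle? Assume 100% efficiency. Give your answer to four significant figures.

122.7 N·m

Overall ratio R = 0.5 × 6 × 2.5 = 7.5.
Input torque = output torque / R = 920.4 / 7.5 = 122.72 N·m.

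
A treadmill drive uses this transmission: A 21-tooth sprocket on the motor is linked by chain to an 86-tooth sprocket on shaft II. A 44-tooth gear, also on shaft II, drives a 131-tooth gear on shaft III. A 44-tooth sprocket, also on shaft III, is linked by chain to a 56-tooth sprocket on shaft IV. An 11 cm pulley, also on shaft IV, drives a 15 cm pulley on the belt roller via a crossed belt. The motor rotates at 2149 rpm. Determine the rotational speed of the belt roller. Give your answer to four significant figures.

101.6 rpm

chain 86/21 = 4.0952 → 2149/4.0952 = 524.76 rpm
gear mesh 131/44 = 2.9773 → 524.76/2.9773 = 176.25 rpm
chain 56/44 = 1.2727 → 176.25/1.2727 = 138.49 rpm
belt 15/11 = 1.3636 → 138.49/1.3636 = 101.56 rpm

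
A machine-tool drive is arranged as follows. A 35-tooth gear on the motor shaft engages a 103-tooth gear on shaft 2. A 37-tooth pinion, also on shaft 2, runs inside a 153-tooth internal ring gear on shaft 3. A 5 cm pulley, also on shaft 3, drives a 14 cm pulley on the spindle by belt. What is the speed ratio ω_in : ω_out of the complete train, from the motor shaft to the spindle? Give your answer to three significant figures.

34.1

Each stage contributes driven/driver: gear mesh 103/35 = 2.9429, internal gear 153/37 = 4.1351, belt 14/5 = 2.8.
Overall: 2.9429 × 4.1351 × 2.8 = 34.074.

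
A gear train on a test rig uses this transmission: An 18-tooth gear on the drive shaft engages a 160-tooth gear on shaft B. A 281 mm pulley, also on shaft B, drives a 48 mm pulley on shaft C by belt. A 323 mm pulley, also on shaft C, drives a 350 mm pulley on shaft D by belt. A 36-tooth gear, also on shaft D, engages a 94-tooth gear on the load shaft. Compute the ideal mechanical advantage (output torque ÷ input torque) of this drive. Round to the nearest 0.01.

Each stage contributes driven/driver: gear mesh 160/18 = 8.8889, belt 48/281 = 0.17082, belt 350/323 = 1.0836, gear mesh 94/36 = 2.6111.
Overall: 8.8889 × 0.17082 × 1.0836 × 2.6111 = 4.2961.

4.30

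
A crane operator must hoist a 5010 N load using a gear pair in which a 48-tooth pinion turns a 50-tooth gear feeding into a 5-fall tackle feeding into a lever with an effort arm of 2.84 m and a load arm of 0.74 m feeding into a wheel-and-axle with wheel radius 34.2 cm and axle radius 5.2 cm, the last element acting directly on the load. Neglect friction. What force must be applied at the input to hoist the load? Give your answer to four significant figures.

38.11 N

Gear pair MA = 50/48 = 1.0417.
Block-and-tackle MA = number of supporting rope parts = 5.
Lever MA = effort arm / load arm = 2.84/0.74 = 3.8378.
Wheel-and-axle MA = R/r = 34.2/5.2 = 6.5769.
Combined ideal MA = 1.0417 × 5 × 3.8378 × 6.5769 = 131.46.
Effort = load / MA = 5010 / 131.46 = 38.109 N.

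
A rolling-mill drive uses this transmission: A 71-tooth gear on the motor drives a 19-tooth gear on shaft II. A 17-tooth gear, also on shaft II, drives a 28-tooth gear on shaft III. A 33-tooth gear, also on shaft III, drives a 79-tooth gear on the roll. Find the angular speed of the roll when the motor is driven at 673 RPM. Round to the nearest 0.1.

the motor → shaft II (gear mesh, 19/71): 673 ÷ 0.26761 = 2514.9 RPM
shaft II → shaft III (gear mesh, 28/17): 2514.9 ÷ 1.6471 = 1526.9 RPM
shaft III → the roll (gear mesh, 79/33): 1526.9 ÷ 2.3939 = 637.82 RPM

637.8 RPM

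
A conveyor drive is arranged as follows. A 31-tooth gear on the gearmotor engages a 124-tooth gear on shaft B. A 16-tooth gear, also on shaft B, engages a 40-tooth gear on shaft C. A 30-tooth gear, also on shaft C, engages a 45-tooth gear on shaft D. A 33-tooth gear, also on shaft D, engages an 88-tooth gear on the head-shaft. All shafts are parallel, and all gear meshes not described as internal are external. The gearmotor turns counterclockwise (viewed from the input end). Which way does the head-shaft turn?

the gearmotor → shaft B: external mesh, 1 reversal → CW.
shaft B → shaft C: external mesh, 1 reversal → CCW.
shaft C → shaft D: external mesh, 1 reversal → CW.
shaft D → the head-shaft: external mesh, 1 reversal → CCW.
4 reversals in total — an even number — so the head-shaft turns the same way as the gearmotor.

counterclockwise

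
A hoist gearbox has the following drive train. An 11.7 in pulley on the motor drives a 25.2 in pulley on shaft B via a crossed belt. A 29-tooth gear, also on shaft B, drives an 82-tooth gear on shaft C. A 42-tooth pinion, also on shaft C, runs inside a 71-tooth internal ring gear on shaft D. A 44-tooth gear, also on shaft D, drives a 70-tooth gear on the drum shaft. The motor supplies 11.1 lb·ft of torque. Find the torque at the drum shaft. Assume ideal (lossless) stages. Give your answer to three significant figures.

Belt: ratio = 25.2/11.7 = 2.1538; torque at shaft B = 11.1 × 2.1538 = 23.908 lb·ft.
Gear mesh: ratio = 82/29 = 2.8276; torque at shaft C = 23.908 × 2.8276 = 67.601 lb·ft.
Internal gear: ratio = 71/42 = 1.6905; torque at shaft D = 67.601 × 1.6905 = 114.28 lb·ft.
Gear mesh: ratio = 70/44 = 1.5909; torque at the drum shaft = 114.28 × 1.5909 = 181.81 lb·ft.

182 lb·ft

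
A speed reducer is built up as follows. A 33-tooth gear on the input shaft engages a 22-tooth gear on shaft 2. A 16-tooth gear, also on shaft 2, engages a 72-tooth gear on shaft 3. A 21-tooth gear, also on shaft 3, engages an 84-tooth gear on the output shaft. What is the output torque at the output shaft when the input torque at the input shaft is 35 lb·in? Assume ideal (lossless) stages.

420 lb·in

gear mesh 22/33 = 0.66667 → τ = 35·0.66667 = 23.333 lb·in
gear mesh 72/16 = 4.5 → τ = 23.333·4.5 = 105 lb·in
gear mesh 84/21 = 4 → τ = 105·4 = 420 lb·in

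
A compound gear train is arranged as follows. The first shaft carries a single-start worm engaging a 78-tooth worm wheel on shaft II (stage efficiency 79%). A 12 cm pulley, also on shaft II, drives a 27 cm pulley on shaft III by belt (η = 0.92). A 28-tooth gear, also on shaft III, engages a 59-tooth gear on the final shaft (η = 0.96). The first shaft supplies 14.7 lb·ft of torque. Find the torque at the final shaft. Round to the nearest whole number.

After the worm (78/1): 14.7 × 78 × 0.79 = 905.81 lb·ft
After the belt (27/12): 905.81 × 2.25 × 0.92 = 1875 lb·ft
After the gear mesh (59/28): 1875 × 2.1071 × 0.96 = 3792.9 lb·ft

3793 lb·ft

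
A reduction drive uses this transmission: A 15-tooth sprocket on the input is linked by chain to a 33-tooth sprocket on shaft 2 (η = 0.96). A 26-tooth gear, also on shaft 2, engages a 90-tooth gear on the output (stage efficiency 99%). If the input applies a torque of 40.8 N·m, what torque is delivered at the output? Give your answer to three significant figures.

Chain: ratio = 33/15 = 2.2; torque at shaft 2 = 40.8 × 2.2 × 0.96 = 86.17 N·m.
Gear mesh: ratio = 90/26 = 3.4615; torque at the output = 86.17 × 3.4615 × 0.99 = 295.3 N·m.

295 N·m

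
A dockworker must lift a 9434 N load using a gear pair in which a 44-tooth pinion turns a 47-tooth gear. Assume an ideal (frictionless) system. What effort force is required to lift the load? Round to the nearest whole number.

8832 N

Gear pair MA = 47/44 = 1.0682.
Effort = load / MA = 9434 / 1.0682 = 8831.8 N.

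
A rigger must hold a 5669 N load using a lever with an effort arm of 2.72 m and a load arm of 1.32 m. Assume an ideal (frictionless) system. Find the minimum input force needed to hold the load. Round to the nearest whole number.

2751 N

Lever MA = effort arm / load arm = 2.72/1.32 = 2.0606.
Effort = load / MA = 5669 / 2.0606 = 2751.1 N.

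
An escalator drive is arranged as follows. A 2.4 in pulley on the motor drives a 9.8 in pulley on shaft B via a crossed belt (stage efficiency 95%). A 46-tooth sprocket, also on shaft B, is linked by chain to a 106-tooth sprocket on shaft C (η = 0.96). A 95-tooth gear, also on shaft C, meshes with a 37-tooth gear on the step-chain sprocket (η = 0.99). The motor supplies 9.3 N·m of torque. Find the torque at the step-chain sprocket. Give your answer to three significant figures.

belt 9.8/2.4 = 4.0833 → τ = 9.3·4.0833·0.95 = 36.076 N·m
chain 106/46 = 2.3043 → τ = 36.076·2.3043·0.96 = 79.807 N·m
gear mesh 37/95 = 0.38947 → τ = 79.807·0.38947·0.99 = 30.772 N·m

30.8 N·m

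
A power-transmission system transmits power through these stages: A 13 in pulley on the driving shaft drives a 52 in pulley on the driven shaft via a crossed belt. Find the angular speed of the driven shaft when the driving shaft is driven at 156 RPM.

Belt: ratio = 52/13 = 4, so the driven shaft turns at 156 / 4 = 39 RPM.

39 RPM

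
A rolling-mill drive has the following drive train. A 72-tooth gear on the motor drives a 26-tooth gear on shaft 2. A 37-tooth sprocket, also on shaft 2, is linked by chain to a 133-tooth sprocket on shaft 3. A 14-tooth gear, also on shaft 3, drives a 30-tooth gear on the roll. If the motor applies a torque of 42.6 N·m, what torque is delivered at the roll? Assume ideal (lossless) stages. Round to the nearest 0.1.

118.5 N·m

After the gear mesh (26/72): 42.6 × 0.36111 = 15.383 N·m
After the chain (133/37): 15.383 × 3.5946 = 55.297 N·m
After the gear mesh (30/14): 55.297 × 2.1429 = 118.49 N·m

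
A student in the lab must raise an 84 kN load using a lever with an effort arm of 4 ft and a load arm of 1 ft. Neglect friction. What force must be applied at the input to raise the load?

21 kN

Lever MA = effort arm / load arm = 4/1 = 4.
Effort = load / MA = 84 / 4 = 21 kN.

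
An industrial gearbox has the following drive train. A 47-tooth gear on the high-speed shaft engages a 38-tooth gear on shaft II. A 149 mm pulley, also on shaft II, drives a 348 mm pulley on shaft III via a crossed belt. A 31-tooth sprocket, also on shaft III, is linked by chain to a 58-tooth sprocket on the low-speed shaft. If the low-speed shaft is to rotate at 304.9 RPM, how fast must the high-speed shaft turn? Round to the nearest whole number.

Overall ratio R = 0.80851 × 2.3356 × 1.871 = 3.533.
Required input speed = output speed × R = 304.9 × 3.533 = 1077.2 RPM.

1077 RPM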